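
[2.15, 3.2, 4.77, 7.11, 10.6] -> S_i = 2.15*1.49^i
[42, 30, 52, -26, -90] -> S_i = Random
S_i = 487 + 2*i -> [487, 489, 491, 493, 495]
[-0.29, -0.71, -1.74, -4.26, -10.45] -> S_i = -0.29*2.45^i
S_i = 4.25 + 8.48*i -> [4.25, 12.73, 21.21, 29.69, 38.17]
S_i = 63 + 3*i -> [63, 66, 69, 72, 75]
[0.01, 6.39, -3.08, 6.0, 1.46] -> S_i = Random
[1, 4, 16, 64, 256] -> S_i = 1*4^i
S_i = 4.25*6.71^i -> [4.25, 28.52, 191.35, 1283.97, 8615.47]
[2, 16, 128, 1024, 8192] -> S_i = 2*8^i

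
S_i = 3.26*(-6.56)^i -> [3.26, -21.39, 140.29, -920.3, 6037.16]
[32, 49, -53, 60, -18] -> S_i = Random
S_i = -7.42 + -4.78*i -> [-7.42, -12.2, -16.98, -21.76, -26.54]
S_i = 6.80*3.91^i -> [6.8, 26.59, 103.96, 406.48, 1589.34]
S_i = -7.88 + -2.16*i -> [-7.88, -10.04, -12.2, -14.36, -16.52]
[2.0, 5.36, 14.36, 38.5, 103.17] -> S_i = 2.00*2.68^i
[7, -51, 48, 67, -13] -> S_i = Random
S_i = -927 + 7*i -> [-927, -920, -913, -906, -899]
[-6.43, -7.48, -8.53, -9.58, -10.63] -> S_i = -6.43 + -1.05*i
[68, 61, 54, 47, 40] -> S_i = 68 + -7*i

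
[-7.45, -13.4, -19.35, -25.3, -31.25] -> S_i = -7.45 + -5.95*i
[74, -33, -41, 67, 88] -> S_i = Random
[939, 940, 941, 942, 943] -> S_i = 939 + 1*i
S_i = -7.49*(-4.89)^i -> [-7.49, 36.63, -179.1, 875.81, -4282.7]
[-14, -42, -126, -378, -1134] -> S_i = -14*3^i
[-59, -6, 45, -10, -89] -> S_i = Random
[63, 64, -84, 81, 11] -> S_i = Random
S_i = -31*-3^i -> [-31, 93, -279, 837, -2511]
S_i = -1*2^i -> [-1, -2, -4, -8, -16]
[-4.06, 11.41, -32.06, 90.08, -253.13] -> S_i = -4.06*(-2.81)^i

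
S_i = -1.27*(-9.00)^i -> [-1.27, 11.43, -102.87, 925.83, -8332.47]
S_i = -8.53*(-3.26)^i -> [-8.53, 27.81, -90.65, 295.53, -963.43]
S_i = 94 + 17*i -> [94, 111, 128, 145, 162]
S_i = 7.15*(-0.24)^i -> [7.15, -1.72, 0.41, -0.1, 0.02]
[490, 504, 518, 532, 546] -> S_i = 490 + 14*i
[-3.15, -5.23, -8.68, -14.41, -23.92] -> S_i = -3.15*1.66^i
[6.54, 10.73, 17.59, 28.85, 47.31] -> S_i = 6.54*1.64^i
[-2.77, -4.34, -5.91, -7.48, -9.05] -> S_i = -2.77 + -1.57*i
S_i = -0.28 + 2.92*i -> [-0.28, 2.64, 5.56, 8.48, 11.4]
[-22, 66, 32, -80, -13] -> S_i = Random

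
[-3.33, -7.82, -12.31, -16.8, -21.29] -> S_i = -3.33 + -4.49*i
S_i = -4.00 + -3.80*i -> [-4.0, -7.8, -11.6, -15.4, -19.2]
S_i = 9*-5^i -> [9, -45, 225, -1125, 5625]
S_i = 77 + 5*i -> [77, 82, 87, 92, 97]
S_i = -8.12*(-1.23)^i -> [-8.12, 9.99, -12.28, 15.11, -18.59]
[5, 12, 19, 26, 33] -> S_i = 5 + 7*i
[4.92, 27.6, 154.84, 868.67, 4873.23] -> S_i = 4.92*5.61^i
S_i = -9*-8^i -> [-9, 72, -576, 4608, -36864]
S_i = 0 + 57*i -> [0, 57, 114, 171, 228]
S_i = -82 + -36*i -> [-82, -118, -154, -190, -226]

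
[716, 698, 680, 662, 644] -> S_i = 716 + -18*i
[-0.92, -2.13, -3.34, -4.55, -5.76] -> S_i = -0.92 + -1.21*i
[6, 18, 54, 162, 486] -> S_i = 6*3^i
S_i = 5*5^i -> [5, 25, 125, 625, 3125]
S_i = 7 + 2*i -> [7, 9, 11, 13, 15]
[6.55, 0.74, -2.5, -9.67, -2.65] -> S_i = Random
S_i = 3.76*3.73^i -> [3.76, 14.02, 52.31, 195.13, 727.82]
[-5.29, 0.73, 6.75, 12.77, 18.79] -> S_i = -5.29 + 6.02*i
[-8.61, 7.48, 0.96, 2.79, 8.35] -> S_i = Random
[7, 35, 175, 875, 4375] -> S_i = 7*5^i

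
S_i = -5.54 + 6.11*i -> [-5.54, 0.57, 6.68, 12.79, 18.9]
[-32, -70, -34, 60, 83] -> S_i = Random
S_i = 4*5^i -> [4, 20, 100, 500, 2500]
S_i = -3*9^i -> [-3, -27, -243, -2187, -19683]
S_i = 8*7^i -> [8, 56, 392, 2744, 19208]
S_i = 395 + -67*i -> [395, 328, 261, 194, 127]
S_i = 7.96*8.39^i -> [7.96, 66.78, 560.32, 4701.09, 39442.18]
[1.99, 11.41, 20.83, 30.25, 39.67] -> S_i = 1.99 + 9.42*i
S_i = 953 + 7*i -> [953, 960, 967, 974, 981]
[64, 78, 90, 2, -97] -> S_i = Random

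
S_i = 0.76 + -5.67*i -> [0.76, -4.91, -10.58, -16.25, -21.92]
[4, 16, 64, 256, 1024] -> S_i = 4*4^i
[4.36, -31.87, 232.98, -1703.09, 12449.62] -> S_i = 4.36*(-7.31)^i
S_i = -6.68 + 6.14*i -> [-6.68, -0.54, 5.6, 11.74, 17.88]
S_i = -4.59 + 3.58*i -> [-4.59, -1.01, 2.57, 6.15, 9.73]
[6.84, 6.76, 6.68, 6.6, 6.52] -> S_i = 6.84 + -0.08*i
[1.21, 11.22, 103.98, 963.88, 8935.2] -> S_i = 1.21*9.27^i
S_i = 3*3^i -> [3, 9, 27, 81, 243]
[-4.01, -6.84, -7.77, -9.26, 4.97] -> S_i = Random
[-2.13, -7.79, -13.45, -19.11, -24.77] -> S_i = -2.13 + -5.66*i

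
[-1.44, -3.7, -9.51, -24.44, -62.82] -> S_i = -1.44*2.57^i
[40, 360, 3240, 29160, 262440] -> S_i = 40*9^i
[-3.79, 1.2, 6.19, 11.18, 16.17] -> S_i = -3.79 + 4.99*i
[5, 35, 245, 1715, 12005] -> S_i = 5*7^i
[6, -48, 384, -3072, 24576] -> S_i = 6*-8^i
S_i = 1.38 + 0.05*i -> [1.38, 1.43, 1.48, 1.53, 1.58]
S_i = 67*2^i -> [67, 134, 268, 536, 1072]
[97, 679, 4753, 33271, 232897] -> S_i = 97*7^i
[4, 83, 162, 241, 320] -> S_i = 4 + 79*i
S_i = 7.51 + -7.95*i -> [7.51, -0.44, -8.39, -16.34, -24.29]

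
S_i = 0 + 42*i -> [0, 42, 84, 126, 168]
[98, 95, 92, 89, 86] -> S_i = 98 + -3*i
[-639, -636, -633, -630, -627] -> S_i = -639 + 3*i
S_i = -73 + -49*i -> [-73, -122, -171, -220, -269]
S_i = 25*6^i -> [25, 150, 900, 5400, 32400]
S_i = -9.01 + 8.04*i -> [-9.01, -0.97, 7.07, 15.11, 23.15]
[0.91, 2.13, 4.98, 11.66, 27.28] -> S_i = 0.91*2.34^i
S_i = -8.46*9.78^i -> [-8.46, -82.74, -809.19, -7913.83, -77397.29]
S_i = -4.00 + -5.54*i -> [-4.0, -9.54, -15.08, -20.62, -26.16]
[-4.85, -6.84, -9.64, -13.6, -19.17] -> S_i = -4.85*1.41^i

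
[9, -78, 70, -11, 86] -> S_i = Random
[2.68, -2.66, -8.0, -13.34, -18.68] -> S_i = 2.68 + -5.34*i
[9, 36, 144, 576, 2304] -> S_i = 9*4^i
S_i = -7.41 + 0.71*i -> [-7.41, -6.7, -5.99, -5.28, -4.57]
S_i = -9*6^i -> [-9, -54, -324, -1944, -11664]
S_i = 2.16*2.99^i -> [2.16, 6.46, 19.31, 57.74, 172.64]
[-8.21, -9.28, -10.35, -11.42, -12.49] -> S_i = -8.21 + -1.07*i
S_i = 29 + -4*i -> [29, 25, 21, 17, 13]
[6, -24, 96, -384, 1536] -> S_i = 6*-4^i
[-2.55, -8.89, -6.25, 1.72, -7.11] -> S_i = Random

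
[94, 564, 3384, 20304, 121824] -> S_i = 94*6^i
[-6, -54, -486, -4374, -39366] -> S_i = -6*9^i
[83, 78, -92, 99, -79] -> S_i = Random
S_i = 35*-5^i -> [35, -175, 875, -4375, 21875]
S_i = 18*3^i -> [18, 54, 162, 486, 1458]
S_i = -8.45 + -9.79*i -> [-8.45, -18.24, -28.03, -37.82, -47.61]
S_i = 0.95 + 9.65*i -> [0.95, 10.6, 20.25, 29.9, 39.55]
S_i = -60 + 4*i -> [-60, -56, -52, -48, -44]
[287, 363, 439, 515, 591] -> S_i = 287 + 76*i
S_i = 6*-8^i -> [6, -48, 384, -3072, 24576]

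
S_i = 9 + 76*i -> [9, 85, 161, 237, 313]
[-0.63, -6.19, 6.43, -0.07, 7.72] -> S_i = Random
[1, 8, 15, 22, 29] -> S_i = 1 + 7*i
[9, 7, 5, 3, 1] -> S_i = 9 + -2*i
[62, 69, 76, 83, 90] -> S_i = 62 + 7*i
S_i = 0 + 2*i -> [0, 2, 4, 6, 8]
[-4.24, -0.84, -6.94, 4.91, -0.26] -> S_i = Random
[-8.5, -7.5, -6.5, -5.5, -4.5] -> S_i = -8.50 + 1.00*i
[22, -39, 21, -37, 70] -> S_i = Random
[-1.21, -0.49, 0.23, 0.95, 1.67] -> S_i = -1.21 + 0.72*i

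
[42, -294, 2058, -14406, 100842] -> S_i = 42*-7^i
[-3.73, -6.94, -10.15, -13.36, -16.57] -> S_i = -3.73 + -3.21*i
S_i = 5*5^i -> [5, 25, 125, 625, 3125]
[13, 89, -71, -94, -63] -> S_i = Random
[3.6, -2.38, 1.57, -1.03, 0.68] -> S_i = 3.60*(-0.66)^i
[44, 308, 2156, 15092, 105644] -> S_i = 44*7^i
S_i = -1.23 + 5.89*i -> [-1.23, 4.66, 10.55, 16.44, 22.33]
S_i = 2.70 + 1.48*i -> [2.7, 4.18, 5.66, 7.14, 8.62]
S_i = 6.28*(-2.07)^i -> [6.28, -13.0, 26.91, -55.7, 115.3]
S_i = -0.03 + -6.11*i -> [-0.03, -6.14, -12.25, -18.36, -24.47]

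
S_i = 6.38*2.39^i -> [6.38, 15.25, 36.44, 87.1, 208.17]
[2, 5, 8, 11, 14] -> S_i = 2 + 3*i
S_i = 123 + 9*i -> [123, 132, 141, 150, 159]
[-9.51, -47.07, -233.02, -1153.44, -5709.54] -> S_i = -9.51*4.95^i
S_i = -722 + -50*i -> [-722, -772, -822, -872, -922]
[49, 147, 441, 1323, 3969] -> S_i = 49*3^i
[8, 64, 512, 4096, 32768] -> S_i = 8*8^i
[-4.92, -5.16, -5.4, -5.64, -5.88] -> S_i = -4.92 + -0.24*i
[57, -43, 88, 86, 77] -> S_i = Random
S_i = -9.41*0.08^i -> [-9.41, -0.75, -0.06, -0.0, -0.0]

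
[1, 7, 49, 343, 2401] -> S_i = 1*7^i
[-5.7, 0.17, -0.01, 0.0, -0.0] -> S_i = -5.70*(-0.03)^i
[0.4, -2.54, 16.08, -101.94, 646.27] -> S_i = 0.40*(-6.34)^i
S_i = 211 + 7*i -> [211, 218, 225, 232, 239]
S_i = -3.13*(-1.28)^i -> [-3.13, 4.01, -5.13, 6.56, -8.4]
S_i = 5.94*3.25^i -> [5.94, 19.3, 62.74, 203.91, 662.7]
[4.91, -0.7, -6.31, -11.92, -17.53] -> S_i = 4.91 + -5.61*i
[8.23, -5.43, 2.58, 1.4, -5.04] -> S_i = Random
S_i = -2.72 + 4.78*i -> [-2.72, 2.06, 6.84, 11.62, 16.4]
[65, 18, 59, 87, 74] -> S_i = Random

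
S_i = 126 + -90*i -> [126, 36, -54, -144, -234]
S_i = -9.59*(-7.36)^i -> [-9.59, 70.58, -519.49, 3823.42, -28140.37]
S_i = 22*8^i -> [22, 176, 1408, 11264, 90112]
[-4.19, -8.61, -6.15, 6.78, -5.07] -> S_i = Random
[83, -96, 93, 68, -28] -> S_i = Random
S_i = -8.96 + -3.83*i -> [-8.96, -12.79, -16.62, -20.45, -24.28]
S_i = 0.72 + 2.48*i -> [0.72, 3.2, 5.68, 8.16, 10.64]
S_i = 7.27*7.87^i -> [7.27, 57.21, 450.28, 3543.71, 27889.03]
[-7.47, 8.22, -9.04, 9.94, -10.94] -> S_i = -7.47*(-1.10)^i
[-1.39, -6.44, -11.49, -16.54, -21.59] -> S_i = -1.39 + -5.05*i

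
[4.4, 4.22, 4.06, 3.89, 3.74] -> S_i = 4.40*0.96^i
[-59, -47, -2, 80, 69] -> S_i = Random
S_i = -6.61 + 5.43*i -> [-6.61, -1.18, 4.25, 9.68, 15.11]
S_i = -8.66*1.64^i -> [-8.66, -14.2, -23.29, -38.2, -62.65]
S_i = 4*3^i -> [4, 12, 36, 108, 324]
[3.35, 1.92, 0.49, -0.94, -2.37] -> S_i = 3.35 + -1.43*i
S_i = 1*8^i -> [1, 8, 64, 512, 4096]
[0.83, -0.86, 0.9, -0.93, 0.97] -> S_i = 0.83*(-1.04)^i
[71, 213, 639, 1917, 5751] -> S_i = 71*3^i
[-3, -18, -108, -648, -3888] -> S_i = -3*6^i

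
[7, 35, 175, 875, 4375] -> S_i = 7*5^i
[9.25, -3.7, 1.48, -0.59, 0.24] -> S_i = 9.25*(-0.40)^i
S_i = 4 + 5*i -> [4, 9, 14, 19, 24]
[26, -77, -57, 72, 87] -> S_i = Random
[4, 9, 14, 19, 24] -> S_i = 4 + 5*i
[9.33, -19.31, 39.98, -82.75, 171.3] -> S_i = 9.33*(-2.07)^i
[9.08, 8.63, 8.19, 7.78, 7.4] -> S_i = 9.08*0.95^i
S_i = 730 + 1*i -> [730, 731, 732, 733, 734]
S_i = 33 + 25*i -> [33, 58, 83, 108, 133]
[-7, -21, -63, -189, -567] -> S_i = -7*3^i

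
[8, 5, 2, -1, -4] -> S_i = 8 + -3*i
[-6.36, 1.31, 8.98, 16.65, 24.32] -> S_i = -6.36 + 7.67*i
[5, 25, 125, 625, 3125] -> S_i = 5*5^i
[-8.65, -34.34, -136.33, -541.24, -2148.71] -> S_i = -8.65*3.97^i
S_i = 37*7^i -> [37, 259, 1813, 12691, 88837]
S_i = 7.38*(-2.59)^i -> [7.38, -19.11, 49.51, -128.22, 332.09]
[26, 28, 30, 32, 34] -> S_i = 26 + 2*i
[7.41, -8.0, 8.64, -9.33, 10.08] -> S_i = 7.41*(-1.08)^i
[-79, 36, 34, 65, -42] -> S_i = Random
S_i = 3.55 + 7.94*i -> [3.55, 11.49, 19.43, 27.37, 35.31]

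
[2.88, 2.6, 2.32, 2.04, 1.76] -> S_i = 2.88 + -0.28*i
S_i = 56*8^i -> [56, 448, 3584, 28672, 229376]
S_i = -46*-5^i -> [-46, 230, -1150, 5750, -28750]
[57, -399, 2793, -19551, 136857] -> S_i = 57*-7^i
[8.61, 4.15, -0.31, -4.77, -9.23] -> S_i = 8.61 + -4.46*i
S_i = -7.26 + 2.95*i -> [-7.26, -4.31, -1.36, 1.59, 4.54]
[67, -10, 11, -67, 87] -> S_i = Random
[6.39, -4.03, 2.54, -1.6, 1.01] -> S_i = 6.39*(-0.63)^i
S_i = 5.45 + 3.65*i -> [5.45, 9.1, 12.75, 16.4, 20.05]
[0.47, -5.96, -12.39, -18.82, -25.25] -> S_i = 0.47 + -6.43*i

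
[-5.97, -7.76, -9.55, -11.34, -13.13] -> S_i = -5.97 + -1.79*i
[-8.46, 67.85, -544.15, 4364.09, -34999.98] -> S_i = -8.46*(-8.02)^i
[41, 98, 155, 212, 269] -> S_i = 41 + 57*i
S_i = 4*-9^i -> [4, -36, 324, -2916, 26244]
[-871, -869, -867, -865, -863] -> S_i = -871 + 2*i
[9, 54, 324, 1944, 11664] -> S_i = 9*6^i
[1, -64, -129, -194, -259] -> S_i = 1 + -65*i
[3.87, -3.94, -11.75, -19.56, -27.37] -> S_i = 3.87 + -7.81*i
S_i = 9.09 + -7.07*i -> [9.09, 2.02, -5.05, -12.12, -19.19]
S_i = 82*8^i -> [82, 656, 5248, 41984, 335872]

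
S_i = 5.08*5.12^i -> [5.08, 26.01, 133.17, 681.83, 3490.95]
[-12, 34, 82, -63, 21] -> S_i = Random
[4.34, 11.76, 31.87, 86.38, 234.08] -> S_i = 4.34*2.71^i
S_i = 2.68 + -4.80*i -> [2.68, -2.12, -6.92, -11.72, -16.52]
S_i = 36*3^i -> [36, 108, 324, 972, 2916]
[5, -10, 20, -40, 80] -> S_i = 5*-2^i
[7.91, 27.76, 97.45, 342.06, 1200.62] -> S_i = 7.91*3.51^i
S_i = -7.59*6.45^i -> [-7.59, -48.96, -315.76, -2036.67, -13136.53]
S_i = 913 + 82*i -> [913, 995, 1077, 1159, 1241]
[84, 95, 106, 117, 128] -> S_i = 84 + 11*i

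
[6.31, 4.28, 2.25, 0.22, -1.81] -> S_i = 6.31 + -2.03*i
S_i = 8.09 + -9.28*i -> [8.09, -1.19, -10.47, -19.75, -29.03]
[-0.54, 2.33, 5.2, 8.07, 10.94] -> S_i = -0.54 + 2.87*i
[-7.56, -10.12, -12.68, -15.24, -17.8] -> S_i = -7.56 + -2.56*i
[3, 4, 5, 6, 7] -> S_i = 3 + 1*i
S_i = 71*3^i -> [71, 213, 639, 1917, 5751]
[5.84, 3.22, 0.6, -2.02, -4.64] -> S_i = 5.84 + -2.62*i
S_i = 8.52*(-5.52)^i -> [8.52, -47.03, 259.61, -1433.04, 7910.35]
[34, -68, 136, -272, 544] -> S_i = 34*-2^i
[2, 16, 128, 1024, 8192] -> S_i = 2*8^i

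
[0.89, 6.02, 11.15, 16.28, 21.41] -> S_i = 0.89 + 5.13*i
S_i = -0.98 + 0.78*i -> [-0.98, -0.2, 0.58, 1.36, 2.14]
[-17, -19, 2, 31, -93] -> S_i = Random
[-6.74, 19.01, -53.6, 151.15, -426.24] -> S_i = -6.74*(-2.82)^i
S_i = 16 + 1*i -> [16, 17, 18, 19, 20]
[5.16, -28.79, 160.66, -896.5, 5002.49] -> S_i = 5.16*(-5.58)^i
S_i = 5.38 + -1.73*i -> [5.38, 3.65, 1.92, 0.19, -1.54]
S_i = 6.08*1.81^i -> [6.08, 11.0, 19.92, 36.05, 65.26]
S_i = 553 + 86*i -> [553, 639, 725, 811, 897]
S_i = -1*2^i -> [-1, -2, -4, -8, -16]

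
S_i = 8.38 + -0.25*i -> [8.38, 8.13, 7.88, 7.63, 7.38]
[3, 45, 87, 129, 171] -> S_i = 3 + 42*i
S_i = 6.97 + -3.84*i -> [6.97, 3.13, -0.71, -4.55, -8.39]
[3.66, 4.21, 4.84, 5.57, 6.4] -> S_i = 3.66*1.15^i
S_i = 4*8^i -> [4, 32, 256, 2048, 16384]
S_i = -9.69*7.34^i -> [-9.69, -71.12, -522.05, -3831.88, -28126.0]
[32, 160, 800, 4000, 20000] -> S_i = 32*5^i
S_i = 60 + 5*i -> [60, 65, 70, 75, 80]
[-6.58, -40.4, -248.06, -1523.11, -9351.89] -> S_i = -6.58*6.14^i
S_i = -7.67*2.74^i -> [-7.67, -21.02, -57.58, -157.78, -432.31]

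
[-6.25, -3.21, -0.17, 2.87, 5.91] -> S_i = -6.25 + 3.04*i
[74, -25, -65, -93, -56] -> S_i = Random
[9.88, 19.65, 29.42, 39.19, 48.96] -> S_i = 9.88 + 9.77*i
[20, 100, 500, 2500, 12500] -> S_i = 20*5^i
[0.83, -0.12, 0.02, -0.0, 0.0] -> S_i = 0.83*(-0.14)^i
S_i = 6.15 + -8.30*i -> [6.15, -2.15, -10.45, -18.75, -27.05]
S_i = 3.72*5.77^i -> [3.72, 21.46, 123.85, 714.61, 4123.31]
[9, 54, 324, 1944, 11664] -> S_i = 9*6^i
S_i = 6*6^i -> [6, 36, 216, 1296, 7776]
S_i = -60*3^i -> [-60, -180, -540, -1620, -4860]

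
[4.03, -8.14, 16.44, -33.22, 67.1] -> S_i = 4.03*(-2.02)^i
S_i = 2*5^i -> [2, 10, 50, 250, 1250]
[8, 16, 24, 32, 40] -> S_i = 8 + 8*i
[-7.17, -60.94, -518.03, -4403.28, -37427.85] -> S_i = -7.17*8.50^i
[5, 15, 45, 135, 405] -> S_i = 5*3^i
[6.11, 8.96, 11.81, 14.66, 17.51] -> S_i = 6.11 + 2.85*i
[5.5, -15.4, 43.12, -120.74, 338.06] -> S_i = 5.50*(-2.80)^i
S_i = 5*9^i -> [5, 45, 405, 3645, 32805]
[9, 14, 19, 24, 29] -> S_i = 9 + 5*i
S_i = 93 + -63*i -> [93, 30, -33, -96, -159]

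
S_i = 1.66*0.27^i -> [1.66, 0.45, 0.12, 0.03, 0.01]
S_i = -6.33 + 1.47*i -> [-6.33, -4.86, -3.39, -1.92, -0.45]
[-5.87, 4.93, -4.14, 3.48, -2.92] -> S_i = -5.87*(-0.84)^i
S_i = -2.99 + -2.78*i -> [-2.99, -5.77, -8.55, -11.33, -14.11]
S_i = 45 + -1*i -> [45, 44, 43, 42, 41]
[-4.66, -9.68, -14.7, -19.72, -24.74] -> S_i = -4.66 + -5.02*i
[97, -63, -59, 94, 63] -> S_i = Random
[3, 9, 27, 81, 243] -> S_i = 3*3^i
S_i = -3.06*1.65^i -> [-3.06, -5.05, -8.33, -13.75, -22.68]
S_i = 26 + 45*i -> [26, 71, 116, 161, 206]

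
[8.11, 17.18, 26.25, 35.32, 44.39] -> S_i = 8.11 + 9.07*i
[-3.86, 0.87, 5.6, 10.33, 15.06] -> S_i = -3.86 + 4.73*i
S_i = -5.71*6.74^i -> [-5.71, -38.49, -259.39, -1748.3, -11783.54]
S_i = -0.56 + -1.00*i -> [-0.56, -1.56, -2.56, -3.56, -4.56]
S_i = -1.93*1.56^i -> [-1.93, -3.01, -4.7, -7.33, -11.43]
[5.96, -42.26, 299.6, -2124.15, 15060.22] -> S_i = 5.96*(-7.09)^i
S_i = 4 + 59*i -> [4, 63, 122, 181, 240]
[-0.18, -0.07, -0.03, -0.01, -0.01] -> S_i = -0.18*0.41^i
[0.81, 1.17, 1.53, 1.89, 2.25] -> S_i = 0.81 + 0.36*i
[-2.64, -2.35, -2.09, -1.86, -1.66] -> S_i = -2.64*0.89^i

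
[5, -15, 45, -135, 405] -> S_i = 5*-3^i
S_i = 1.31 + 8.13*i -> [1.31, 9.44, 17.57, 25.7, 33.83]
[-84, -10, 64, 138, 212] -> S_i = -84 + 74*i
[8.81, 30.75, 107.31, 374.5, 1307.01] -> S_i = 8.81*3.49^i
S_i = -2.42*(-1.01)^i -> [-2.42, 2.44, -2.47, 2.49, -2.52]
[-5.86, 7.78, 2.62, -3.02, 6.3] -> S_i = Random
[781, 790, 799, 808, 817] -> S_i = 781 + 9*i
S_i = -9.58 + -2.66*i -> [-9.58, -12.24, -14.9, -17.56, -20.22]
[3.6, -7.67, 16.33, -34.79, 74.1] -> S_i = 3.60*(-2.13)^i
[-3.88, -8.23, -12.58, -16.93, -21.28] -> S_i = -3.88 + -4.35*i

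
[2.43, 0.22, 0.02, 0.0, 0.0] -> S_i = 2.43*0.09^i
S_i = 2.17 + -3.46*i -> [2.17, -1.29, -4.75, -8.21, -11.67]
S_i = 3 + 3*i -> [3, 6, 9, 12, 15]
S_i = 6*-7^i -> [6, -42, 294, -2058, 14406]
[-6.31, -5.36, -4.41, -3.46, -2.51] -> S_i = -6.31 + 0.95*i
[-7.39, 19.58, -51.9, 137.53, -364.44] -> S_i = -7.39*(-2.65)^i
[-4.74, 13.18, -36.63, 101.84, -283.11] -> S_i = -4.74*(-2.78)^i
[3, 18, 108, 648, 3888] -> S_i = 3*6^i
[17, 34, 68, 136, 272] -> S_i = 17*2^i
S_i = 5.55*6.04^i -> [5.55, 33.52, 202.47, 1222.94, 7386.53]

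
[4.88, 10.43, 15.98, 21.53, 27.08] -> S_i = 4.88 + 5.55*i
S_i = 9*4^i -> [9, 36, 144, 576, 2304]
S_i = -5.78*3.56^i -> [-5.78, -20.58, -73.25, -260.78, -928.38]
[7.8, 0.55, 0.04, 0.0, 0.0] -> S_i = 7.80*0.07^i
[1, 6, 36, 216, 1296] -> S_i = 1*6^i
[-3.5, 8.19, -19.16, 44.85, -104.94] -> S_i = -3.50*(-2.34)^i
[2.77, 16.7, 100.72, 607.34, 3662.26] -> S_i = 2.77*6.03^i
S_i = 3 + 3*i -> [3, 6, 9, 12, 15]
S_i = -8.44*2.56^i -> [-8.44, -21.61, -55.31, -141.6, -362.5]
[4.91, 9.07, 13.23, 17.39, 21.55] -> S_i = 4.91 + 4.16*i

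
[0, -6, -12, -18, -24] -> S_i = 0 + -6*i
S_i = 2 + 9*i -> [2, 11, 20, 29, 38]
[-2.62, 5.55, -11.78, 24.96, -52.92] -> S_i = -2.62*(-2.12)^i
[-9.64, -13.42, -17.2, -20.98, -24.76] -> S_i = -9.64 + -3.78*i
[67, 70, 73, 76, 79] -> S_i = 67 + 3*i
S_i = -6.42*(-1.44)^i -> [-6.42, 9.24, -13.31, 19.17, -27.6]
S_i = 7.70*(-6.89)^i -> [7.7, -53.05, 365.54, -2518.54, 17352.72]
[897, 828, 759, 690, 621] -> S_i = 897 + -69*i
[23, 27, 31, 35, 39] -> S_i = 23 + 4*i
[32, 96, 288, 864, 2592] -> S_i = 32*3^i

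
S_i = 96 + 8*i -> [96, 104, 112, 120, 128]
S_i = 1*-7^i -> [1, -7, 49, -343, 2401]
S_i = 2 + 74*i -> [2, 76, 150, 224, 298]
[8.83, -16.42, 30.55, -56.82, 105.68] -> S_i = 8.83*(-1.86)^i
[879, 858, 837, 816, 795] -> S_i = 879 + -21*i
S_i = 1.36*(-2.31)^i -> [1.36, -3.14, 7.26, -16.76, 38.72]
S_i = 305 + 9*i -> [305, 314, 323, 332, 341]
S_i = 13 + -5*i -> [13, 8, 3, -2, -7]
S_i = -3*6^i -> [-3, -18, -108, -648, -3888]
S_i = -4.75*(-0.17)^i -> [-4.75, 0.81, -0.14, 0.02, -0.0]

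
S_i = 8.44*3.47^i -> [8.44, 29.29, 101.63, 352.64, 1223.66]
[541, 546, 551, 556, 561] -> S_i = 541 + 5*i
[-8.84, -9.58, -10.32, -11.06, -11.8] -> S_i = -8.84 + -0.74*i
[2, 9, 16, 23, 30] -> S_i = 2 + 7*i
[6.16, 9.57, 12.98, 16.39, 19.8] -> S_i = 6.16 + 3.41*i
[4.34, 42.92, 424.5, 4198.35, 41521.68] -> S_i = 4.34*9.89^i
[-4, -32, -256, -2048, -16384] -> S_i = -4*8^i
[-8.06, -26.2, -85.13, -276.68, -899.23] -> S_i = -8.06*3.25^i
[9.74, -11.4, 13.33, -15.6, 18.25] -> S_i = 9.74*(-1.17)^i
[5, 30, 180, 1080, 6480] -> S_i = 5*6^i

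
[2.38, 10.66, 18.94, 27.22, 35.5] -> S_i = 2.38 + 8.28*i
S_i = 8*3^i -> [8, 24, 72, 216, 648]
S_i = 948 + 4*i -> [948, 952, 956, 960, 964]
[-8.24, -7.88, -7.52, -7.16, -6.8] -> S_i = -8.24 + 0.36*i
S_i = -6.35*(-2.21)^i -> [-6.35, 14.03, -31.01, 68.54, -151.48]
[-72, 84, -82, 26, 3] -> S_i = Random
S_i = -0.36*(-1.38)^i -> [-0.36, 0.5, -0.69, 0.95, -1.31]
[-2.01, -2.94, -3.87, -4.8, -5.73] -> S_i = -2.01 + -0.93*i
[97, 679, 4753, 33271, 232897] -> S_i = 97*7^i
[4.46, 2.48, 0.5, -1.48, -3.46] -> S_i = 4.46 + -1.98*i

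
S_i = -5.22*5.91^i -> [-5.22, -30.85, -182.32, -1077.54, -6368.25]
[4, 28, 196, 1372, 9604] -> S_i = 4*7^i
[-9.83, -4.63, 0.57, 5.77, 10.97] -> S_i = -9.83 + 5.20*i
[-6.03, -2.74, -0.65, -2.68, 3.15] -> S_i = Random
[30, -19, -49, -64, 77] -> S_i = Random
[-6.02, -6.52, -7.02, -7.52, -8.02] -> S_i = -6.02 + -0.50*i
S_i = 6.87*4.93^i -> [6.87, 33.87, 166.97, 823.19, 4058.3]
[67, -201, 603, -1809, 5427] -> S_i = 67*-3^i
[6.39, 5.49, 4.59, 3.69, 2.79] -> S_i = 6.39 + -0.90*i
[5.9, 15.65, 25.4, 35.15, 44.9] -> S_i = 5.90 + 9.75*i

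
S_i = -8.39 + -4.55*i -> [-8.39, -12.94, -17.49, -22.04, -26.59]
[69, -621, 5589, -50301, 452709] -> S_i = 69*-9^i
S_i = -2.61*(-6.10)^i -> [-2.61, 15.92, -97.12, 592.42, -3613.76]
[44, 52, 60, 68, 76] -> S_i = 44 + 8*i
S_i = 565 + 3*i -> [565, 568, 571, 574, 577]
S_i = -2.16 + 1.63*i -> [-2.16, -0.53, 1.1, 2.73, 4.36]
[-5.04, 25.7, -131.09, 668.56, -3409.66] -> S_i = -5.04*(-5.10)^i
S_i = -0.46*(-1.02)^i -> [-0.46, 0.47, -0.48, 0.49, -0.5]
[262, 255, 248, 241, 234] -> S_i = 262 + -7*i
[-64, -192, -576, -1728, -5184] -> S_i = -64*3^i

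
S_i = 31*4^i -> [31, 124, 496, 1984, 7936]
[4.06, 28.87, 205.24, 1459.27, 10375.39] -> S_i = 4.06*7.11^i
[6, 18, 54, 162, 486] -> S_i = 6*3^i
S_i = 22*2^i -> [22, 44, 88, 176, 352]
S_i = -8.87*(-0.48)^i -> [-8.87, 4.26, -2.04, 0.98, -0.47]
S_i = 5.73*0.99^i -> [5.73, 5.67, 5.62, 5.56, 5.5]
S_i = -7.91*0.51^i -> [-7.91, -4.03, -2.06, -1.05, -0.54]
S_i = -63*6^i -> [-63, -378, -2268, -13608, -81648]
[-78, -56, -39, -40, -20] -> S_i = Random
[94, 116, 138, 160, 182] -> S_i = 94 + 22*i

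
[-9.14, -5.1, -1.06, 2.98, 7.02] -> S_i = -9.14 + 4.04*i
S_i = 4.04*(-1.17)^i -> [4.04, -4.73, 5.53, -6.47, 7.57]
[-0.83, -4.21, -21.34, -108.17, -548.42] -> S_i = -0.83*5.07^i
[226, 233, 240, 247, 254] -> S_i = 226 + 7*i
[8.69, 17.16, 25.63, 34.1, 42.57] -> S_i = 8.69 + 8.47*i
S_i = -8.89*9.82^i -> [-8.89, -87.3, -857.28, -8418.53, -82669.96]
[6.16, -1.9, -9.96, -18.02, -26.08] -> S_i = 6.16 + -8.06*i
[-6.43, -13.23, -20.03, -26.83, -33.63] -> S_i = -6.43 + -6.80*i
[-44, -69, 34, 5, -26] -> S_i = Random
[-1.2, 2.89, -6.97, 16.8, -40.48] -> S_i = -1.20*(-2.41)^i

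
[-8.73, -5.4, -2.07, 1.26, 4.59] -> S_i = -8.73 + 3.33*i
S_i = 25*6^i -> [25, 150, 900, 5400, 32400]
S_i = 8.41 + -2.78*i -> [8.41, 5.63, 2.85, 0.07, -2.71]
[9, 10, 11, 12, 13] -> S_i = 9 + 1*i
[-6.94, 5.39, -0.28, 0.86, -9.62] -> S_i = Random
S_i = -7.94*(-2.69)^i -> [-7.94, 21.36, -57.45, 154.55, -415.75]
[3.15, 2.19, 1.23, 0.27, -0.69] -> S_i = 3.15 + -0.96*i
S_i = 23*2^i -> [23, 46, 92, 184, 368]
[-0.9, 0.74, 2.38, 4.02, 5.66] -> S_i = -0.90 + 1.64*i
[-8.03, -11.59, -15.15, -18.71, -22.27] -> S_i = -8.03 + -3.56*i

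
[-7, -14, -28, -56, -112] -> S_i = -7*2^i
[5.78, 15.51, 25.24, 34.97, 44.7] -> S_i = 5.78 + 9.73*i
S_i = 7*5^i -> [7, 35, 175, 875, 4375]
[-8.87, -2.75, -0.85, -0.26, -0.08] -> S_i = -8.87*0.31^i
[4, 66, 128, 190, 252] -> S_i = 4 + 62*i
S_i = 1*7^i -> [1, 7, 49, 343, 2401]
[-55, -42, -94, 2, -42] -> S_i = Random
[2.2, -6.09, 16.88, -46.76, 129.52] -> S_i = 2.20*(-2.77)^i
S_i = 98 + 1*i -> [98, 99, 100, 101, 102]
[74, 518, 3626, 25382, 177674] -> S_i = 74*7^i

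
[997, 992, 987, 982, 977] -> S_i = 997 + -5*i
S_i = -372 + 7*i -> [-372, -365, -358, -351, -344]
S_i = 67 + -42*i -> [67, 25, -17, -59, -101]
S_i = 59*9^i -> [59, 531, 4779, 43011, 387099]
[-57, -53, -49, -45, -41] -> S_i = -57 + 4*i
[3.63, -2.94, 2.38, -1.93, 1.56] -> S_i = 3.63*(-0.81)^i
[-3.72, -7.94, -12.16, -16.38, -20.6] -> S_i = -3.72 + -4.22*i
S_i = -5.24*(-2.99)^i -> [-5.24, 15.67, -46.85, 140.07, -418.81]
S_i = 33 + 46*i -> [33, 79, 125, 171, 217]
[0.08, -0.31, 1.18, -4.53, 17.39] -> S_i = 0.08*(-3.84)^i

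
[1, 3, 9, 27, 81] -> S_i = 1*3^i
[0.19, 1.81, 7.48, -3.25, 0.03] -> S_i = Random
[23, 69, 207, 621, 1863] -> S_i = 23*3^i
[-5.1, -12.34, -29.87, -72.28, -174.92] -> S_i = -5.10*2.42^i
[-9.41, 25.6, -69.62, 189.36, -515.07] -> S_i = -9.41*(-2.72)^i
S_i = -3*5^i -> [-3, -15, -75, -375, -1875]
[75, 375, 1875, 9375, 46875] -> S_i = 75*5^i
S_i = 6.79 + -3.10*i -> [6.79, 3.69, 0.59, -2.51, -5.61]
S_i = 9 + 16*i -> [9, 25, 41, 57, 73]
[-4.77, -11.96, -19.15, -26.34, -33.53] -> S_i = -4.77 + -7.19*i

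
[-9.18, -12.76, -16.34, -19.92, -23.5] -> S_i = -9.18 + -3.58*i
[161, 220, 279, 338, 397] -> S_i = 161 + 59*i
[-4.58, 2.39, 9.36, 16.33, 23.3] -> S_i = -4.58 + 6.97*i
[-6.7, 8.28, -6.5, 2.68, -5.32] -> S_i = Random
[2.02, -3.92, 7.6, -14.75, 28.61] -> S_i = 2.02*(-1.94)^i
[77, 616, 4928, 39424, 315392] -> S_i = 77*8^i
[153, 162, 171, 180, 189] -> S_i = 153 + 9*i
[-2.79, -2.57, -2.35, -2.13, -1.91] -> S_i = -2.79 + 0.22*i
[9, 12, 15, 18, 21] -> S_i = 9 + 3*i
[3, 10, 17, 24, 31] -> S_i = 3 + 7*i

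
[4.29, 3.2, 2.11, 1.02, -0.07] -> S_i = 4.29 + -1.09*i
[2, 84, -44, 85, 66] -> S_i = Random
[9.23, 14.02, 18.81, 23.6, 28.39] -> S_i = 9.23 + 4.79*i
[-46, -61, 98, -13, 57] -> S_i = Random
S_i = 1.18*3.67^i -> [1.18, 4.33, 15.89, 58.33, 214.07]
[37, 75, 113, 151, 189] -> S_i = 37 + 38*i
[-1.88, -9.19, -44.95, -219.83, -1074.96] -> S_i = -1.88*4.89^i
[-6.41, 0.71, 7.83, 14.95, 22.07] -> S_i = -6.41 + 7.12*i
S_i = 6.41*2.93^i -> [6.41, 18.78, 55.03, 161.24, 472.42]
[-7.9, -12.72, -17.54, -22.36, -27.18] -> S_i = -7.90 + -4.82*i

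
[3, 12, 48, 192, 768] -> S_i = 3*4^i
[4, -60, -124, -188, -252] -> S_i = 4 + -64*i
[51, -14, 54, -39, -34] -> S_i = Random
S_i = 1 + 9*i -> [1, 10, 19, 28, 37]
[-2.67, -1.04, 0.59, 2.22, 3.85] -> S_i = -2.67 + 1.63*i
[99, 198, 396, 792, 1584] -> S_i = 99*2^i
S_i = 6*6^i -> [6, 36, 216, 1296, 7776]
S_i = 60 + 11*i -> [60, 71, 82, 93, 104]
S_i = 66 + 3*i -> [66, 69, 72, 75, 78]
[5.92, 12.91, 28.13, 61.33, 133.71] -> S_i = 5.92*2.18^i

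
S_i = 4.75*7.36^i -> [4.75, 34.96, 257.31, 1893.77, 13938.14]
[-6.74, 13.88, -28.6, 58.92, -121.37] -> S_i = -6.74*(-2.06)^i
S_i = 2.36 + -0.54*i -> [2.36, 1.82, 1.28, 0.74, 0.2]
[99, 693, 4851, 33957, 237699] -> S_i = 99*7^i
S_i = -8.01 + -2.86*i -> [-8.01, -10.87, -13.73, -16.59, -19.45]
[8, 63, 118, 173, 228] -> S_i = 8 + 55*i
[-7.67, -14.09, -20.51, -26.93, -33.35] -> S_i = -7.67 + -6.42*i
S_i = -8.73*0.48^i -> [-8.73, -4.19, -2.01, -0.97, -0.46]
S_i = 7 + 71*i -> [7, 78, 149, 220, 291]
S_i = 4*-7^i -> [4, -28, 196, -1372, 9604]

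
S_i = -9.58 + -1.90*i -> [-9.58, -11.48, -13.38, -15.28, -17.18]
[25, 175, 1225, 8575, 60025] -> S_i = 25*7^i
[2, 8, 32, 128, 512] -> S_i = 2*4^i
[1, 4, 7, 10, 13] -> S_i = 1 + 3*i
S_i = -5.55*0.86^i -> [-5.55, -4.77, -4.1, -3.53, -3.04]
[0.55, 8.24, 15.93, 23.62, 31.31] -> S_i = 0.55 + 7.69*i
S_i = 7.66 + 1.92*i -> [7.66, 9.58, 11.5, 13.42, 15.34]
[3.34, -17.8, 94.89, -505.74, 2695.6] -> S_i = 3.34*(-5.33)^i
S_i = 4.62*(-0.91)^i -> [4.62, -4.2, 3.83, -3.48, 3.17]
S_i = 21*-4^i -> [21, -84, 336, -1344, 5376]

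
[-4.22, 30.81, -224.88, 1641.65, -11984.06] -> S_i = -4.22*(-7.30)^i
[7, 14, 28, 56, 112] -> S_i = 7*2^i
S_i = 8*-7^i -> [8, -56, 392, -2744, 19208]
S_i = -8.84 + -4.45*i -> [-8.84, -13.29, -17.74, -22.19, -26.64]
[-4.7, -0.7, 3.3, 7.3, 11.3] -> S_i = -4.70 + 4.00*i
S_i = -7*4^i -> [-7, -28, -112, -448, -1792]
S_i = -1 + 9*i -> [-1, 8, 17, 26, 35]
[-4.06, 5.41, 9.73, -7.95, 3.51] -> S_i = Random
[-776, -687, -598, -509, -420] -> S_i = -776 + 89*i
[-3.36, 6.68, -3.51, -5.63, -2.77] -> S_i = Random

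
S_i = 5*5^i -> [5, 25, 125, 625, 3125]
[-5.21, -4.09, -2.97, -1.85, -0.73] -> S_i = -5.21 + 1.12*i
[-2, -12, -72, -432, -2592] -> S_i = -2*6^i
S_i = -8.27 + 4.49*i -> [-8.27, -3.78, 0.71, 5.2, 9.69]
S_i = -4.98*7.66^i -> [-4.98, -38.15, -292.2, -2238.29, -17145.27]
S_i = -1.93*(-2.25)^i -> [-1.93, 4.34, -9.77, 21.98, -49.46]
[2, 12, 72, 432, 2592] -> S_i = 2*6^i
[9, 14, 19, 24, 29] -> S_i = 9 + 5*i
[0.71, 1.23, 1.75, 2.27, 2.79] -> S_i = 0.71 + 0.52*i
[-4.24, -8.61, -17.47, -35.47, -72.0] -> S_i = -4.24*2.03^i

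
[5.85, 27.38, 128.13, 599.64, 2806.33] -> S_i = 5.85*4.68^i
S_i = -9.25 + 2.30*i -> [-9.25, -6.95, -4.65, -2.35, -0.05]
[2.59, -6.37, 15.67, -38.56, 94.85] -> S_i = 2.59*(-2.46)^i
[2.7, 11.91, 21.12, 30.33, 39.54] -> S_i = 2.70 + 9.21*i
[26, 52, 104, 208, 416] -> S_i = 26*2^i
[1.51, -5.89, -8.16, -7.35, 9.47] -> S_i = Random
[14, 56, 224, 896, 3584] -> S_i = 14*4^i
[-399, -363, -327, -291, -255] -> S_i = -399 + 36*i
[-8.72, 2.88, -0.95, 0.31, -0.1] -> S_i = -8.72*(-0.33)^i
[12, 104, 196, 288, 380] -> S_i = 12 + 92*i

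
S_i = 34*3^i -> [34, 102, 306, 918, 2754]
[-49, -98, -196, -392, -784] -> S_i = -49*2^i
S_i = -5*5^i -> [-5, -25, -125, -625, -3125]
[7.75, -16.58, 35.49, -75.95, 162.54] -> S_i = 7.75*(-2.14)^i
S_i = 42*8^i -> [42, 336, 2688, 21504, 172032]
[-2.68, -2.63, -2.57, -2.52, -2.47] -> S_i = -2.68*0.98^i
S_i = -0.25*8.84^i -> [-0.25, -2.21, -19.54, -172.7, -1526.68]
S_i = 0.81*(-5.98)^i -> [0.81, -4.84, 28.97, -173.22, 1035.83]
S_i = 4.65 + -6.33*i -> [4.65, -1.68, -8.01, -14.34, -20.67]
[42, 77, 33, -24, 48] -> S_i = Random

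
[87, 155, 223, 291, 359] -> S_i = 87 + 68*i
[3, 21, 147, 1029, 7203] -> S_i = 3*7^i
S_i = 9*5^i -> [9, 45, 225, 1125, 5625]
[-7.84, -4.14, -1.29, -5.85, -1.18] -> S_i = Random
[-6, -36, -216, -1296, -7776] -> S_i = -6*6^i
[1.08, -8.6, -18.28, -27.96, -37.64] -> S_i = 1.08 + -9.68*i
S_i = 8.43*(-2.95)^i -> [8.43, -24.87, 73.36, -216.42, 638.43]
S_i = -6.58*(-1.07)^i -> [-6.58, 7.04, -7.53, 8.06, -8.63]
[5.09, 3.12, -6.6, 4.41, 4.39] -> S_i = Random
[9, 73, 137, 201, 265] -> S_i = 9 + 64*i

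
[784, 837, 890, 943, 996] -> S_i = 784 + 53*i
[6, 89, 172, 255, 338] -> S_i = 6 + 83*i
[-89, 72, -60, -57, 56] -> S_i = Random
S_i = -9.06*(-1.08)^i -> [-9.06, 9.78, -10.57, 11.41, -12.33]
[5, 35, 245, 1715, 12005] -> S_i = 5*7^i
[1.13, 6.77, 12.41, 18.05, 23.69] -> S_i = 1.13 + 5.64*i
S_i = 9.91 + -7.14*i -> [9.91, 2.77, -4.37, -11.51, -18.65]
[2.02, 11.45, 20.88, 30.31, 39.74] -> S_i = 2.02 + 9.43*i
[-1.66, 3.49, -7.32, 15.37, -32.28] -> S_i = -1.66*(-2.10)^i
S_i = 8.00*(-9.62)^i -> [8.0, -76.96, 740.36, -7122.22, 68515.73]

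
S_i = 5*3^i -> [5, 15, 45, 135, 405]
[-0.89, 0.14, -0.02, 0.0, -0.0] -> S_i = -0.89*(-0.16)^i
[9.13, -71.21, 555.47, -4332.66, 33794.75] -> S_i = 9.13*(-7.80)^i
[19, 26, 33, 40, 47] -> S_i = 19 + 7*i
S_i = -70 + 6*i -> [-70, -64, -58, -52, -46]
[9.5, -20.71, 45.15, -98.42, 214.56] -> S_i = 9.50*(-2.18)^i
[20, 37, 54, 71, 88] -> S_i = 20 + 17*i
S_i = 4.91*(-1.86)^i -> [4.91, -9.13, 16.99, -31.6, 58.77]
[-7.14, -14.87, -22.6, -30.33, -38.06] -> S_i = -7.14 + -7.73*i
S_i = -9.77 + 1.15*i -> [-9.77, -8.62, -7.47, -6.32, -5.17]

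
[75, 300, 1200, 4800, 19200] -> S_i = 75*4^i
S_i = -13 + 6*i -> [-13, -7, -1, 5, 11]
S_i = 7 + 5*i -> [7, 12, 17, 22, 27]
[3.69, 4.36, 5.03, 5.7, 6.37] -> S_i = 3.69 + 0.67*i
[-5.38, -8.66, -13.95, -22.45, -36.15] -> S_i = -5.38*1.61^i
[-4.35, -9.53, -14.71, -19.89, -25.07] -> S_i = -4.35 + -5.18*i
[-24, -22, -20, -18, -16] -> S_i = -24 + 2*i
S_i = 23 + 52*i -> [23, 75, 127, 179, 231]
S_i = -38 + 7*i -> [-38, -31, -24, -17, -10]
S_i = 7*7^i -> [7, 49, 343, 2401, 16807]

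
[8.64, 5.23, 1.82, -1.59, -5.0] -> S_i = 8.64 + -3.41*i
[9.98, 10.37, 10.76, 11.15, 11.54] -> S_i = 9.98 + 0.39*i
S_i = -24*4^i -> [-24, -96, -384, -1536, -6144]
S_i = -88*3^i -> [-88, -264, -792, -2376, -7128]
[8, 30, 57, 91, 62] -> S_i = Random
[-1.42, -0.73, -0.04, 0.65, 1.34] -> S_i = -1.42 + 0.69*i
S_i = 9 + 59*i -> [9, 68, 127, 186, 245]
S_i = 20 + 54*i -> [20, 74, 128, 182, 236]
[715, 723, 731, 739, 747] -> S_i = 715 + 8*i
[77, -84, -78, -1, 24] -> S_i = Random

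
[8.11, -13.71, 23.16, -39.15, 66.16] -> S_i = 8.11*(-1.69)^i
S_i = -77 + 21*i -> [-77, -56, -35, -14, 7]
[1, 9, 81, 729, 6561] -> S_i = 1*9^i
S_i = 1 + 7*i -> [1, 8, 15, 22, 29]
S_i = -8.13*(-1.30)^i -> [-8.13, 10.57, -13.74, 17.86, -23.22]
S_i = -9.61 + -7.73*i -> [-9.61, -17.34, -25.07, -32.8, -40.53]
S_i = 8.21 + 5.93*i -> [8.21, 14.14, 20.07, 26.0, 31.93]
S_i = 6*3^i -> [6, 18, 54, 162, 486]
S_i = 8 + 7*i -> [8, 15, 22, 29, 36]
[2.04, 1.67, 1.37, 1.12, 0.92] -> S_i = 2.04*0.82^i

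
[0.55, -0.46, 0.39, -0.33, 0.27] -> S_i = 0.55*(-0.84)^i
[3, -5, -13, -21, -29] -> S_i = 3 + -8*i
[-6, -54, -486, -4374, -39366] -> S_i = -6*9^i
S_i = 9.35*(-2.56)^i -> [9.35, -23.94, 61.28, -156.87, 401.58]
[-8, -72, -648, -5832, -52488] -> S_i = -8*9^i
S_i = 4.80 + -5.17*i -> [4.8, -0.37, -5.54, -10.71, -15.88]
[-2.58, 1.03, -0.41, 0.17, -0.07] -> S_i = -2.58*(-0.40)^i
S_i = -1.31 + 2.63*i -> [-1.31, 1.32, 3.95, 6.58, 9.21]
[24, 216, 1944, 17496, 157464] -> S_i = 24*9^i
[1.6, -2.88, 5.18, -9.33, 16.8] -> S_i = 1.60*(-1.80)^i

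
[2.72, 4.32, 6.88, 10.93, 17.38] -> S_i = 2.72*1.59^i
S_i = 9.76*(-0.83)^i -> [9.76, -8.1, 6.72, -5.58, 4.63]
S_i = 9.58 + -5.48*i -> [9.58, 4.1, -1.38, -6.86, -12.34]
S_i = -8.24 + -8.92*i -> [-8.24, -17.16, -26.08, -35.0, -43.92]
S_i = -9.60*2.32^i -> [-9.6, -22.27, -51.67, -119.88, -278.11]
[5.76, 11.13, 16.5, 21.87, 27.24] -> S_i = 5.76 + 5.37*i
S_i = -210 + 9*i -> [-210, -201, -192, -183, -174]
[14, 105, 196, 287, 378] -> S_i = 14 + 91*i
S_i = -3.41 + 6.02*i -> [-3.41, 2.61, 8.63, 14.65, 20.67]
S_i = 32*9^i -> [32, 288, 2592, 23328, 209952]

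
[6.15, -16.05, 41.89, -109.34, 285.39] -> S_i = 6.15*(-2.61)^i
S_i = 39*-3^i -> [39, -117, 351, -1053, 3159]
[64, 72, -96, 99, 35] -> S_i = Random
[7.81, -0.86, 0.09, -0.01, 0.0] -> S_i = 7.81*(-0.11)^i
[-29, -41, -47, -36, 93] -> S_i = Random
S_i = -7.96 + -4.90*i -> [-7.96, -12.86, -17.76, -22.66, -27.56]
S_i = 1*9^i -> [1, 9, 81, 729, 6561]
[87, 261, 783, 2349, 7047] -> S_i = 87*3^i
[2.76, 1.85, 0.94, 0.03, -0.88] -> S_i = 2.76 + -0.91*i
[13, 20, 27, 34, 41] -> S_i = 13 + 7*i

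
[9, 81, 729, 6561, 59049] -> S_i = 9*9^i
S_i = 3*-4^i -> [3, -12, 48, -192, 768]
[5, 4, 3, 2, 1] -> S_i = 5 + -1*i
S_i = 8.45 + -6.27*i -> [8.45, 2.18, -4.09, -10.36, -16.63]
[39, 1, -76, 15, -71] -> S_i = Random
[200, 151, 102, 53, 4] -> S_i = 200 + -49*i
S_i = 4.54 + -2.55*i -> [4.54, 1.99, -0.56, -3.11, -5.66]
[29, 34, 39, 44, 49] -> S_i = 29 + 5*i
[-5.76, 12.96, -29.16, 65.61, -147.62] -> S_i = -5.76*(-2.25)^i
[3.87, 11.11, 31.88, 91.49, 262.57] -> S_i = 3.87*2.87^i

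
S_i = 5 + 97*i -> [5, 102, 199, 296, 393]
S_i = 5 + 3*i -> [5, 8, 11, 14, 17]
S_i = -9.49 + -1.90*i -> [-9.49, -11.39, -13.29, -15.19, -17.09]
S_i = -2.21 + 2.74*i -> [-2.21, 0.53, 3.27, 6.01, 8.75]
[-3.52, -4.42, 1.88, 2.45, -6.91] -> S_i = Random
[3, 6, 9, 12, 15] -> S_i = 3 + 3*i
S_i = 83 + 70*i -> [83, 153, 223, 293, 363]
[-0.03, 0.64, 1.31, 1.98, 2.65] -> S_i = -0.03 + 0.67*i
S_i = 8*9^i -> [8, 72, 648, 5832, 52488]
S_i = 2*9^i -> [2, 18, 162, 1458, 13122]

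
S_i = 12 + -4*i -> [12, 8, 4, 0, -4]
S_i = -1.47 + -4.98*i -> [-1.47, -6.45, -11.43, -16.41, -21.39]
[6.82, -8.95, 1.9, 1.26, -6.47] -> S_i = Random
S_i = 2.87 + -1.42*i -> [2.87, 1.45, 0.03, -1.39, -2.81]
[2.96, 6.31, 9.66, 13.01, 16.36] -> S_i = 2.96 + 3.35*i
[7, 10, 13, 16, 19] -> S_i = 7 + 3*i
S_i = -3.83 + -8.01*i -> [-3.83, -11.84, -19.85, -27.86, -35.87]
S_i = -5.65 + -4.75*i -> [-5.65, -10.4, -15.15, -19.9, -24.65]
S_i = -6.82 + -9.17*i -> [-6.82, -15.99, -25.16, -34.33, -43.5]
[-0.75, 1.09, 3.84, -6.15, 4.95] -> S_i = Random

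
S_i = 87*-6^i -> [87, -522, 3132, -18792, 112752]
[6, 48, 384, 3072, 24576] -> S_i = 6*8^i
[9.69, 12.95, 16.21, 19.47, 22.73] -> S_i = 9.69 + 3.26*i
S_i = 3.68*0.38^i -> [3.68, 1.4, 0.53, 0.2, 0.08]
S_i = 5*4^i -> [5, 20, 80, 320, 1280]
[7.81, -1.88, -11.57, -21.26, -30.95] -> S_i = 7.81 + -9.69*i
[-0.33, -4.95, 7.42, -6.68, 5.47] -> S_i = Random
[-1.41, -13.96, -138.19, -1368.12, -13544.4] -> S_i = -1.41*9.90^i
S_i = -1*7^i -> [-1, -7, -49, -343, -2401]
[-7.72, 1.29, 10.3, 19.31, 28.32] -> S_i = -7.72 + 9.01*i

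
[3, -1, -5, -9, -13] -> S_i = 3 + -4*i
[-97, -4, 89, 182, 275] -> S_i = -97 + 93*i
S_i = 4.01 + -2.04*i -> [4.01, 1.97, -0.07, -2.11, -4.15]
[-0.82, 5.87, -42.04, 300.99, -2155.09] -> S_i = -0.82*(-7.16)^i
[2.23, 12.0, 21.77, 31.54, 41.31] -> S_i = 2.23 + 9.77*i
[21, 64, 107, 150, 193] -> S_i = 21 + 43*i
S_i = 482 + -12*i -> [482, 470, 458, 446, 434]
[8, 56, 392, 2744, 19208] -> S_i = 8*7^i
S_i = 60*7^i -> [60, 420, 2940, 20580, 144060]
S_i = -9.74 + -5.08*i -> [-9.74, -14.82, -19.9, -24.98, -30.06]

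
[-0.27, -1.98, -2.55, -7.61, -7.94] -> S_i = Random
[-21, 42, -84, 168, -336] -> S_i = -21*-2^i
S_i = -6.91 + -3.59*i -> [-6.91, -10.5, -14.09, -17.68, -21.27]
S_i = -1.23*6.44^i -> [-1.23, -7.92, -51.01, -328.52, -2115.67]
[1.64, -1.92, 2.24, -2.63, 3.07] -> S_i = 1.64*(-1.17)^i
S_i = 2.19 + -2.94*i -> [2.19, -0.75, -3.69, -6.63, -9.57]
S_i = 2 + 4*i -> [2, 6, 10, 14, 18]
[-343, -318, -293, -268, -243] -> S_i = -343 + 25*i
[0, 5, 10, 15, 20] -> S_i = 0 + 5*i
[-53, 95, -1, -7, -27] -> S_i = Random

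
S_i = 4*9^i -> [4, 36, 324, 2916, 26244]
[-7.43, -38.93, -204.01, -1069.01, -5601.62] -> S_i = -7.43*5.24^i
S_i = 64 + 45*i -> [64, 109, 154, 199, 244]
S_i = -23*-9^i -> [-23, 207, -1863, 16767, -150903]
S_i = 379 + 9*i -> [379, 388, 397, 406, 415]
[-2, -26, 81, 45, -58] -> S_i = Random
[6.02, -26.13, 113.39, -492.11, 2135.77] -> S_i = 6.02*(-4.34)^i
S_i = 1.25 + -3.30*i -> [1.25, -2.05, -5.35, -8.65, -11.95]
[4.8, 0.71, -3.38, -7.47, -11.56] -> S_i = 4.80 + -4.09*i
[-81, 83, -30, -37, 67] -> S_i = Random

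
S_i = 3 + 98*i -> [3, 101, 199, 297, 395]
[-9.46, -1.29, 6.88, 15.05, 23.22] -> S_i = -9.46 + 8.17*i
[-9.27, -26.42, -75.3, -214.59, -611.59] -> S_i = -9.27*2.85^i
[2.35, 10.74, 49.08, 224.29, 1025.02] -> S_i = 2.35*4.57^i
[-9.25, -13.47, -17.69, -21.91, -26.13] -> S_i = -9.25 + -4.22*i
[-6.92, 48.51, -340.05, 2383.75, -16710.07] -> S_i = -6.92*(-7.01)^i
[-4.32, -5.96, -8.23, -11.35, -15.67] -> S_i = -4.32*1.38^i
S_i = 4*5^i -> [4, 20, 100, 500, 2500]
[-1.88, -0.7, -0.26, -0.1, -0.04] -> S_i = -1.88*0.37^i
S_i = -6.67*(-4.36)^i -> [-6.67, 29.08, -126.79, 552.82, -2410.3]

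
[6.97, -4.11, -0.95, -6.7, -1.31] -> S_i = Random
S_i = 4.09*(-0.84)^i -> [4.09, -3.44, 2.89, -2.42, 2.04]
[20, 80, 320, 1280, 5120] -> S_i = 20*4^i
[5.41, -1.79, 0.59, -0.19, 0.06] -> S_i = 5.41*(-0.33)^i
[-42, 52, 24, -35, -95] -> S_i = Random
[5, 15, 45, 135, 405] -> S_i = 5*3^i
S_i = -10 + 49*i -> [-10, 39, 88, 137, 186]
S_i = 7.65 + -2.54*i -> [7.65, 5.11, 2.57, 0.03, -2.51]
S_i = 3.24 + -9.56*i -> [3.24, -6.32, -15.88, -25.44, -35.0]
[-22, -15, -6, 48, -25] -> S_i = Random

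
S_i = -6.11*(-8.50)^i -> [-6.11, 51.94, -441.45, 3752.3, -31894.58]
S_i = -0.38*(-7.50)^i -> [-0.38, 2.85, -21.38, 160.31, -1202.34]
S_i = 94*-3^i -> [94, -282, 846, -2538, 7614]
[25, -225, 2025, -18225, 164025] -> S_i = 25*-9^i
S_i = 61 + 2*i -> [61, 63, 65, 67, 69]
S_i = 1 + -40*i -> [1, -39, -79, -119, -159]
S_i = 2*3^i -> [2, 6, 18, 54, 162]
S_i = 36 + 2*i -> [36, 38, 40, 42, 44]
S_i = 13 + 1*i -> [13, 14, 15, 16, 17]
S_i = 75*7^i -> [75, 525, 3675, 25725, 180075]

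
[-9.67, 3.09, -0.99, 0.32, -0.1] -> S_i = -9.67*(-0.32)^i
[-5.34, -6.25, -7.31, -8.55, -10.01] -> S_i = -5.34*1.17^i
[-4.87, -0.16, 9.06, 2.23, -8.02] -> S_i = Random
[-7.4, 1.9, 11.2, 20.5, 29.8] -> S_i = -7.40 + 9.30*i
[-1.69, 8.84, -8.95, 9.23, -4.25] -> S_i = Random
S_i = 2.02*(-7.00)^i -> [2.02, -14.14, 98.98, -692.86, 4850.02]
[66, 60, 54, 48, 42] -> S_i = 66 + -6*i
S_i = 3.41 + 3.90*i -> [3.41, 7.31, 11.21, 15.11, 19.01]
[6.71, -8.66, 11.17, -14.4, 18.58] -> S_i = 6.71*(-1.29)^i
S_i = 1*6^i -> [1, 6, 36, 216, 1296]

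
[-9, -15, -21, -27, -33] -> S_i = -9 + -6*i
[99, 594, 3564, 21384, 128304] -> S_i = 99*6^i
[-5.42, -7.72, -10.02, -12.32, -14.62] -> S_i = -5.42 + -2.30*i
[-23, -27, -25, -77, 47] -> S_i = Random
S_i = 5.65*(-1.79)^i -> [5.65, -10.11, 18.1, -32.4, 58.0]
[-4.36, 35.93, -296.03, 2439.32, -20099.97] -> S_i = -4.36*(-8.24)^i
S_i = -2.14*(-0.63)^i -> [-2.14, 1.35, -0.85, 0.54, -0.34]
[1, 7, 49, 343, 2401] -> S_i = 1*7^i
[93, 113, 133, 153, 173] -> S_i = 93 + 20*i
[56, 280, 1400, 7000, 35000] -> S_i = 56*5^i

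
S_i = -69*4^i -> [-69, -276, -1104, -4416, -17664]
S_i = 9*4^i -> [9, 36, 144, 576, 2304]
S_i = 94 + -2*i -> [94, 92, 90, 88, 86]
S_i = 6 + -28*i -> [6, -22, -50, -78, -106]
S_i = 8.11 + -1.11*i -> [8.11, 7.0, 5.89, 4.78, 3.67]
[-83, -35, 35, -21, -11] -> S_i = Random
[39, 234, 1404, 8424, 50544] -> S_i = 39*6^i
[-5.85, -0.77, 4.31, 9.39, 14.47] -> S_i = -5.85 + 5.08*i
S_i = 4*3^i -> [4, 12, 36, 108, 324]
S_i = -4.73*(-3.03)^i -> [-4.73, 14.33, -43.43, 131.58, -398.69]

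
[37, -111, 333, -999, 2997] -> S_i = 37*-3^i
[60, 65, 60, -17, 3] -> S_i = Random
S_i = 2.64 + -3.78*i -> [2.64, -1.14, -4.92, -8.7, -12.48]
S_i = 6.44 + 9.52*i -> [6.44, 15.96, 25.48, 35.0, 44.52]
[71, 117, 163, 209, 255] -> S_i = 71 + 46*i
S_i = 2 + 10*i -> [2, 12, 22, 32, 42]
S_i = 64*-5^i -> [64, -320, 1600, -8000, 40000]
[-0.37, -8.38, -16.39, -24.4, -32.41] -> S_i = -0.37 + -8.01*i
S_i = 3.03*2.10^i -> [3.03, 6.36, 13.36, 28.06, 58.93]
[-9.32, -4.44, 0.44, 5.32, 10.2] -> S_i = -9.32 + 4.88*i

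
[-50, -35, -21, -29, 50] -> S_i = Random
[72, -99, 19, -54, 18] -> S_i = Random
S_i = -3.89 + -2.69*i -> [-3.89, -6.58, -9.27, -11.96, -14.65]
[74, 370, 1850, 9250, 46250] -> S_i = 74*5^i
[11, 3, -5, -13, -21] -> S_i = 11 + -8*i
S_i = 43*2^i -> [43, 86, 172, 344, 688]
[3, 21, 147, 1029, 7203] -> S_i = 3*7^i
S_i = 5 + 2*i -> [5, 7, 9, 11, 13]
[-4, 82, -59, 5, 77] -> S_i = Random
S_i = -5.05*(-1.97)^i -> [-5.05, 9.95, -19.6, 38.61, -76.06]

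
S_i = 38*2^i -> [38, 76, 152, 304, 608]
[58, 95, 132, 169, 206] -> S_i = 58 + 37*i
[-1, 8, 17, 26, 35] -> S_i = -1 + 9*i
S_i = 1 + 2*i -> [1, 3, 5, 7, 9]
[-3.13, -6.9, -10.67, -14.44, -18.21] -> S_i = -3.13 + -3.77*i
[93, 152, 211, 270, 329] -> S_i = 93 + 59*i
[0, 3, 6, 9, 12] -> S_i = 0 + 3*i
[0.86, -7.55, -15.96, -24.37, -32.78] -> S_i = 0.86 + -8.41*i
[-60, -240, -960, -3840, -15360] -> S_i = -60*4^i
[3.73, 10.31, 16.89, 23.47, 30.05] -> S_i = 3.73 + 6.58*i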